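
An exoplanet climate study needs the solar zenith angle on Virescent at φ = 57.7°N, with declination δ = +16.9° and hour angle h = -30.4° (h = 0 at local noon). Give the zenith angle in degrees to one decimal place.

θ_z = 46.6°

cos θ_z = sin φ sin δ + cos φ cos δ cos h = 0.245719 + 0.440982 = 0.686701.
θ_z = arccos(0.686701) = 46.6°.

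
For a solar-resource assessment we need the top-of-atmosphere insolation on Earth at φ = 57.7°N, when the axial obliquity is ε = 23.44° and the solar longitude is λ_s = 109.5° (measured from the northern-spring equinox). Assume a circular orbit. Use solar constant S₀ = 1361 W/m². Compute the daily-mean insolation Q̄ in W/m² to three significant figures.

Q̄ ≈ 476 W/m²

Solar declination: sin δ = sin ε · sin λ_s = sin 23.44° × sin 109.5° = 0.37497, so δ = +22.023°.
cos H₀ = −tan(+57.7°) tan(+22.023°) = -0.6398, H₀ = 2.2651 rad.
Bracket: H₀ sin φ sin δ + cos φ cos δ sin H₀ = 2.2651×0.84526×0.37497 + 0.53435×0.92704×0.76852 = 0.717917 + 0.380697 = 1.098614.
Q̄ = (S₀/π) × [bracket] = (1361/π) × 1.098614 = 475.9 W/m².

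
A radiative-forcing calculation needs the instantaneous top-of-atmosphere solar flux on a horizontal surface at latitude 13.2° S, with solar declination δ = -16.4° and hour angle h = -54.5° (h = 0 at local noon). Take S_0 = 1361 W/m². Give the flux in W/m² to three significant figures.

cos θ_z = sin ϕ sin δ + cos ϕ cos δ cos h = 0.064473 + 0.542358 = 0.606831.
Flux = S_0 · cos θ_z = 1361 × 0.606831 = 825.9 W/m².

826 W/m²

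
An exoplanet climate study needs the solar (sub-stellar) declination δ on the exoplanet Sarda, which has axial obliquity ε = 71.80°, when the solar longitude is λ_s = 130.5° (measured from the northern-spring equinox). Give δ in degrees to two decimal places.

δ = +46.25°

sin δ = sin ε · sin λ_s = sin 71.80° × sin 130.5° = 0.722364.
δ = arcsin(0.722364) = +46.25°.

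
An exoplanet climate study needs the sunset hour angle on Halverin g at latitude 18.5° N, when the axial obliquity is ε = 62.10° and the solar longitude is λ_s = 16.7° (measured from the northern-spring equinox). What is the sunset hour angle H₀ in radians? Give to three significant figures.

Solar declination: sin δ = sin ε · sin λ_s = sin 62.10° × sin 16.7° = 0.25396, so δ = +14.712°.
cos H₀ = −tan φ · tan δ = −tan(+18.5°) × tan(+14.712°) = -0.0879, so H₀ = 1.6588 rad = 95.04°.

H₀ = 1.66 rad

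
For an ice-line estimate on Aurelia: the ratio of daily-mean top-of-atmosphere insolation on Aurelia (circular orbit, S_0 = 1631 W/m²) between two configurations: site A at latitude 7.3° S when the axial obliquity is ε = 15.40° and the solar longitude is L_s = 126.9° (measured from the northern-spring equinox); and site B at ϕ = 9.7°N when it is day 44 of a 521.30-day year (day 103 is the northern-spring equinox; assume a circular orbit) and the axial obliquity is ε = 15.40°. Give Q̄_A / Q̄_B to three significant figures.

Q̄_A / Q̄_B ≈ 1.00

— Configuration A (ϕ=-7.3°):
Solar declination: sin δ = sin ε · sin L_s = sin 15.40° × sin 126.9° = 0.21236, so δ = +12.261°.
cos h₀ = −tan(-7.3°) tan(+12.261°) = 0.0278, h₀ = 1.5430 rad.
Bracket: h₀ sin ϕ sin δ + cos ϕ cos δ sin h₀ = 1.5430×-0.12706×0.21236 + 0.99189×0.97719×0.99961 = -0.041634 + 0.968887 = 0.927253.
Q̄ = (S_0/π) × [bracket] = (1631/π) × 0.927253 = 481.40 W/m².
— Configuration B (ϕ=+9.7°):
Solar longitude: L_s = 360° × (44 − 103)/521.30 = -40.744°, i.e. -40.744° + 360° = 319.256°.
sin δ = sin 15.40° × sin 319.256° = -0.17332, so δ = -9.981°.
cos h₀ = −tan(+9.7°) tan(-9.981°) = 0.0301, h₀ = 1.5407 rad.
Bracket: h₀ sin ϕ sin δ + cos ϕ cos δ sin h₀ = 1.5407×0.16849×-0.17332 + 0.98570×0.98486×0.99955 = -0.044993 + 0.970340 = 0.925347.
Q̄ = (S_0/π) × [bracket] = (1631/π) × 0.925347 = 480.41 W/m².
Ratio Q̄_A / Q̄_B = 481.40 / 480.41 = 1.002.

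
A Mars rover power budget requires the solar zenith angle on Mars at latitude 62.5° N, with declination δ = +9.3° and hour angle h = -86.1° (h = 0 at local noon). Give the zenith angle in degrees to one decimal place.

cos θ_z = sin φ sin δ + cos φ cos δ cos h = 0.143344 + 0.030993 = 0.174337.
θ_z = arccos(0.174337) = 80.0°.

θ_z = 80.0°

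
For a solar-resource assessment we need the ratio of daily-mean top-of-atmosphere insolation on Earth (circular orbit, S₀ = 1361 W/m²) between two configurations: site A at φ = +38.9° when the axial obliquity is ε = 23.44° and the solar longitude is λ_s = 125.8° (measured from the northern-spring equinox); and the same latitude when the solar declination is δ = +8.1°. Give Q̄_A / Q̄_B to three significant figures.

Q̄_A / Q̄_B ≈ 1.18

— Configuration A (φ=+38.9°):
Solar declination: sin δ = sin ε · sin λ_s = sin 23.44° × sin 125.8° = 0.32263, so δ = +18.822°.
cos H₀ = −tan(+38.9°) tan(+18.822°) = -0.2750, H₀ = 1.8494 rad.
Bracket: H₀ sin φ sin δ + cos φ cos δ sin H₀ = 1.8494×0.62796×0.32263 + 0.77824×0.94652×0.96143 = 0.374686 + 0.708208 = 1.082894.
Q̄ = (S₀/π) × [bracket] = (1361/π) × 1.082894 = 469.13 W/m².
— Configuration B (φ=+38.9°):
cos H₀ = −tan(+38.9°) tan(+8.100°) = -0.1148, H₀ = 1.6859 rad.
Bracket: H₀ sin φ sin δ + cos φ cos δ sin H₀ = 1.6859×0.62796×0.14090 + 0.77824×0.99002×0.99338 = 0.149168 + 0.765373 = 0.914541.
Q̄ = (S₀/π) × [bracket] = (1361/π) × 0.914541 = 396.20 W/m².
Ratio Q̄_A / Q̄_B = 469.13 / 396.20 = 1.184.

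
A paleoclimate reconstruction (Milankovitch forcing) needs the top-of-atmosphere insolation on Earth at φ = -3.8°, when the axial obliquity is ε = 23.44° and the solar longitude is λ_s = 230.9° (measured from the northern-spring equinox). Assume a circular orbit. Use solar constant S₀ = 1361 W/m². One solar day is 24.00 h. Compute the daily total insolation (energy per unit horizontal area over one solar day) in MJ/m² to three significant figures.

36.7 MJ/m²

Solar declination: sin δ = sin ε · sin λ_s = sin 23.44° × sin 230.9° = -0.30870, so δ = -17.981°.
cos H₀ = −tan(-3.8°) tan(-17.981°) = -0.0216, H₀ = 1.5924 rad.
Bracket: H₀ sin φ sin δ + cos φ cos δ sin H₀ = 1.5924×-0.06627×-0.30870 + 0.99780×0.95116×0.99977 = 0.032577 + 0.948849 = 0.981426.
Q̄ = (S₀/π) × [bracket] = (1361/π) × 0.981426 = 425.17 W/m².
Daily total = Q̄ × 24.00 h × 3600 s/h = 425.17 × 24.00 × 3600 / 10⁶ = 36.73 MJ/m².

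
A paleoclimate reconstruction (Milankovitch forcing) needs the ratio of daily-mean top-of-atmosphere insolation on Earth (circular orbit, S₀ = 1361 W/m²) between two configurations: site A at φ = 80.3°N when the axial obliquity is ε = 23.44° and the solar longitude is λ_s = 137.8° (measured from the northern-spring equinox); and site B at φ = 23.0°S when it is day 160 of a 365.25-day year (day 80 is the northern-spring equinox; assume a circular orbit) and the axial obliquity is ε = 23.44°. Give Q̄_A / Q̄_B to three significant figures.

Q̄_A / Q̄_B ≈ 1.33

— Configuration A (φ=+80.3°):
Solar declination: sin δ = sin ε · sin λ_s = sin 23.44° × sin 137.8° = 0.26720, so δ = +15.498°.
cos H₀ = −tan(+80.3°) tan(+15.498°) = -1.6222 ≤ −1 ⇒ polar day, H₀ = π.
Bracket: H₀ sin φ sin δ + cos φ cos δ sin H₀ = 3.1416×0.98570×0.26720 + 0.16849×0.96364×0.00000 = 0.827432 + 0.000000 = 0.827432.
Q̄ = (S₀/π) × [bracket] = (1361/π) × 0.827432 = 358.46 W/m².
— Configuration B (φ=-23.0°):
Solar longitude: λ_s = 360° × (160 − 80)/365.25 = 78.850°.
sin δ = sin 23.44° × sin 78.850° = 0.39028, so δ = +22.972°.
cos H₀ = −tan(-23.0°) tan(+22.972°) = 0.1799, H₀ = 1.3899 rad.
Bracket: H₀ sin φ sin δ + cos φ cos δ sin H₀ = 1.3899×-0.39073×0.39028 + 0.92050×0.92070×0.98368 = -0.211952 + 0.833673 = 0.621721.
Q̄ = (S₀/π) × [bracket] = (1361/π) × 0.621721 = 269.34 W/m².
Ratio Q̄_A / Q̄_B = 358.46 / 269.34 = 1.331.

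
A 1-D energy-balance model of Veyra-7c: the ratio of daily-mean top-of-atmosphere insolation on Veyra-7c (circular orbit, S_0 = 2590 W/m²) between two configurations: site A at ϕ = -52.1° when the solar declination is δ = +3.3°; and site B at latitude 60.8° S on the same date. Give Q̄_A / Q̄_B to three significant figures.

Q̄_A / Q̄_B ≈ 1.32

— Configuration A (ϕ=-52.1°):
cos h₀ = −tan(-52.1°) tan(+3.300°) = 0.0741, h₀ = 1.4967 rad.
Bracket: h₀ sin ϕ sin δ + cos ϕ cos δ sin h₀ = 1.4967×-0.78908×0.05756 + 0.61429×0.99834×0.99725 = -0.067979 + 0.611584 = 0.543605.
Q̄ = (S_0/π) × [bracket] = (2590/π) × 0.543605 = 448.16 W/m².
— Configuration B (ϕ=-60.8°):
cos h₀ = −tan(-60.8°) tan(+3.300°) = 0.1032, h₀ = 1.4674 rad.
Bracket: h₀ sin ϕ sin δ + cos ϕ cos δ sin h₀ = 1.4674×-0.87292×0.05756 + 0.48786×0.99834×0.99466 = -0.073730 + 0.484449 = 0.410719.
Q̄ = (S_0/π) × [bracket] = (2590/π) × 0.410719 = 338.61 W/m².
Ratio Q̄_A / Q̄_B = 448.16 / 338.61 = 1.324.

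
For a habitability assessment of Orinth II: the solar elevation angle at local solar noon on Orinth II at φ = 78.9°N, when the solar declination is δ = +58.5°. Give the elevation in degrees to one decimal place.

69.6°

At local noon the hour angle is zero, so the zenith angle equals |φ − δ| = |+78.9° − (+58.500°)| = 20.400°.
Elevation = 90° − 20.400° = 69.6°.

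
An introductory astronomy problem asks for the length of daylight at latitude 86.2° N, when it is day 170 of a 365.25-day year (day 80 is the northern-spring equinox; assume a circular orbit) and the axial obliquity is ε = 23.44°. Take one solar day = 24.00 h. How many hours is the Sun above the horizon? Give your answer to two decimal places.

Solar longitude: L_s = 360° × (170 − 80)/365.25 = 88.706°.
sin δ = sin 23.44° × sin 88.706° = 0.39769, so δ = +23.434°.
Sunrise equation: cos h₀ = −tan ϕ · tan δ = -6.5257 ≤ −1, so the Sun never sets (polar day) and h₀ = π.
Daylight = 2h₀/(2π) × 24.00 h = (3.1416/π) × 24.00 = 24.00 h.

24.00 h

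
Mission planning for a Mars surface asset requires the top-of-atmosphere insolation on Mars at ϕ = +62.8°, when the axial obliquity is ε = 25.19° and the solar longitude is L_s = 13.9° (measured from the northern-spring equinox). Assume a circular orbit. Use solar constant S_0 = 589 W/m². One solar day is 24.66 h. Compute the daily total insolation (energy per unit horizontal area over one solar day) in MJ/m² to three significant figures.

Solar declination: sin δ = sin ε · sin L_s = sin 25.19° × sin 13.9° = 0.10225, so δ = +5.869°.
cos h₀ = −tan(+62.8°) tan(+5.869°) = -0.2000, h₀ = 1.7722 rad.
Bracket: h₀ sin ϕ sin δ + cos ϕ cos δ sin h₀ = 1.7722×0.88942×0.10225 + 0.45710×0.99476×0.97980 = 0.161170 + 0.445520 = 0.606690.
Q̄ = (S_0/π) × [bracket] = (589/π) × 0.606690 = 113.74 W/m².
Daily total = Q̄ × 24.66 h × 3600 s/h = 113.74 × 24.66 × 3600 / 10⁶ = 10.10 MJ/m².

10.1 MJ/m²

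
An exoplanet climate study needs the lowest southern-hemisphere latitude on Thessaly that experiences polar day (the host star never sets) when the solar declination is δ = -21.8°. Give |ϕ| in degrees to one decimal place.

Polar day requires cos h₀ = −tan ϕ tan δ ≤ −1, i.e. tan ϕ tan δ ≥ 1.
The boundary is |tan ϕ| · |tan δ| = 1, so |ϕ| = 90° − |δ| = 90° − 21.8° = 68.2° in the southern hemisphere.

|ϕ| = 68.2°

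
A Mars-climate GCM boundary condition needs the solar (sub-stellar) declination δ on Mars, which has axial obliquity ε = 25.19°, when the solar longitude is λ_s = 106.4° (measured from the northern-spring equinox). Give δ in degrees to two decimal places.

sin δ = sin ε · sin λ_s = sin 25.19° × sin 106.4° = 0.408305.
δ = arcsin(0.408305) = +24.10°.

δ = +24.10°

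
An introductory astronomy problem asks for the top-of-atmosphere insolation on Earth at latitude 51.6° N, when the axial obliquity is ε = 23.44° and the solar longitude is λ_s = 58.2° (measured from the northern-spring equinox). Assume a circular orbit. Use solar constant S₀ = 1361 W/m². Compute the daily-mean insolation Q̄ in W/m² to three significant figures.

Q̄ ≈ 460 W/m²

Solar declination: sin δ = sin ε · sin λ_s = sin 23.44° × sin 58.2° = 0.33808, so δ = +19.760°.
cos H₀ = −tan(+51.6°) tan(+19.760°) = -0.4532, H₀ = 2.0412 rad.
Bracket: H₀ sin φ sin δ + cos φ cos δ sin H₀ = 2.0412×0.78369×0.33808 + 0.62115×0.94112×0.89139 = 0.540816 + 0.521086 = 1.061902.
Q̄ = (S₀/π) × [bracket] = (1361/π) × 1.061902 = 460.0 W/m².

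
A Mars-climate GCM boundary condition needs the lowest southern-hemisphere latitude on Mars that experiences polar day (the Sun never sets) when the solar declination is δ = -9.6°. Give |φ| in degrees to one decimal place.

|φ| = 80.4°

Polar day requires cos H₀ = −tan φ tan δ ≤ −1, i.e. tan φ tan δ ≥ 1.
The boundary is |tan φ| · |tan δ| = 1, so |φ| = 90° − |δ| = 90° − 9.6° = 80.4° in the southern hemisphere.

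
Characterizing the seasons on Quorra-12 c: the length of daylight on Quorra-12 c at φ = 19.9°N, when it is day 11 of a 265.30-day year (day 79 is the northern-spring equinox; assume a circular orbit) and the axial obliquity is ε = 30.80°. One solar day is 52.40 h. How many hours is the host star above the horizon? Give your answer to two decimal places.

22.58 h

Solar longitude: λ_s = 360° × (11 − 79)/265.30 = -92.273°, i.e. -92.273° + 360° = 267.727°.
sin δ = sin 30.80° × sin 267.727° = -0.51164, so δ = -30.773°.
cos H₀ = −tan φ · tan δ = −tan(+19.9°) × tan(-30.773°) = 0.2156, so H₀ = 1.3535 rad = 77.55°.
Daylight = 2H₀/(2π) × 52.40 h = (1.3535/π) × 52.40 = 22.58 h.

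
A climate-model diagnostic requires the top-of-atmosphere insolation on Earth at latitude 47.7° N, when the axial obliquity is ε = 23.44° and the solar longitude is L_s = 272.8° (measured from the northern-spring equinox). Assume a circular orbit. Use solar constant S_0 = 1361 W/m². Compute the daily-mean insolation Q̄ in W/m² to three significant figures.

Q̄ ≈ 98.5 W/m²

Solar declination: sin δ = sin ε · sin L_s = sin 23.44° × sin 272.8° = -0.39731, so δ = -23.410°.
cos h₀ = −tan(+47.7°) tan(-23.410°) = 0.4758, h₀ = 1.0749 rad.
Bracket: h₀ sin ϕ sin δ + cos ϕ cos δ sin h₀ = 1.0749×0.73963×-0.39731 + 0.67301×0.91768×0.87955 = -0.315873 + 0.543217 = 0.227344.
Q̄ = (S_0/π) × [bracket] = (1361/π) × 0.227344 = 98.49 W/m².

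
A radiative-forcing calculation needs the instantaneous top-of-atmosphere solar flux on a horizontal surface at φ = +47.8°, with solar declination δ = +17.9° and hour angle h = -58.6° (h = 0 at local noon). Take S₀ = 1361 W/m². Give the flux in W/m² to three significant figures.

cos θ_z = sin φ sin δ + cos φ cos δ cos h = 0.227691 + 0.333032 = 0.560723.
Flux = S₀ · cos θ_z = 1361 × 0.560723 = 763.1 W/m².

763 W/m²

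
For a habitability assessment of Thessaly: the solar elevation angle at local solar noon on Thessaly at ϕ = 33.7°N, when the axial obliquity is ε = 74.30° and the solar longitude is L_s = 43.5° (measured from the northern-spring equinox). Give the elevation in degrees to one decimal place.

82.2°

Solar declination: sin δ = sin ε · sin L_s = sin 74.30° × sin 43.5° = 0.66267, so δ = +41.504°.
At local noon the hour angle is zero, so the zenith angle equals |ϕ − δ| = |+33.7° − (+41.504°)| = 7.804°.
Elevation = 90° − 7.804° = 82.2°.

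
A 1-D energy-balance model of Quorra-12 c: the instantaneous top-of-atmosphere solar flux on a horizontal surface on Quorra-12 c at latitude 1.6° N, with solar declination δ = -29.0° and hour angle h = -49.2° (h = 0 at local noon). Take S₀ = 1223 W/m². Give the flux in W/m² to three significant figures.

682 W/m²

cos θ_z = sin φ sin δ + cos φ cos δ cos h = -0.013537 + 0.571272 = 0.557735.
Flux = S₀ · cos θ_z = 1223 × 0.557735 = 682.1 W/m².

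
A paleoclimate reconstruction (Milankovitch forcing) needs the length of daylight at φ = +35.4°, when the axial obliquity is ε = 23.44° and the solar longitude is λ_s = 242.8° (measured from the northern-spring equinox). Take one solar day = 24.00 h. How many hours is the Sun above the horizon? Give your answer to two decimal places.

Solar declination: sin δ = sin ε · sin λ_s = sin 23.44° × sin 242.8° = -0.35380, so δ = -20.720°.
cos H₀ = −tan φ · tan δ = −tan(+35.4°) × tan(-20.720°) = 0.2688, so H₀ = 1.2986 rad = 74.41°.
Daylight = 2H₀/(2π) × 24.00 h = (1.2986/π) × 24.00 = 9.92 h.

9.92 h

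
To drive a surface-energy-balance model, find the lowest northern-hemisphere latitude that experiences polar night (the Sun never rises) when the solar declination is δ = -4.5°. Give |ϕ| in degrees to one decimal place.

|ϕ| = 85.5°

Polar night requires cos h₀ = −tan ϕ tan δ ≥ 1, i.e. tan ϕ tan δ ≤ −1.
The boundary is |tan ϕ| · |tan δ| = 1, so |ϕ| = 90° − |δ| = 90° − 4.5° = 85.5° in the northern hemisphere.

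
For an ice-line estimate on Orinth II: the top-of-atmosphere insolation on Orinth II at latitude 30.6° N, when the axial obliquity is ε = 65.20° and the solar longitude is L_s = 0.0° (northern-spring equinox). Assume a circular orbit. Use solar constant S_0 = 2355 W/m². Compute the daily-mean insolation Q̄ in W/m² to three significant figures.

Solar declination: sin δ = sin ε · sin L_s = sin 65.20° × sin 0.0° = 0.00000, so δ = +0.000°.
cos h₀ = −tan(+30.6°) tan(+0.000°) = -0.0000, h₀ = 1.5708 rad.
Bracket: h₀ sin ϕ sin δ + cos ϕ cos δ sin h₀ = 1.5708×0.50904×0.00000 + 0.86074×1.00000×1.00000 = 0.000000 + 0.860740 = 0.860740.
Q̄ = (S_0/π) × [bracket] = (2355/π) × 0.860740 = 645.2 W/m².

Q̄ ≈ 645 W/m²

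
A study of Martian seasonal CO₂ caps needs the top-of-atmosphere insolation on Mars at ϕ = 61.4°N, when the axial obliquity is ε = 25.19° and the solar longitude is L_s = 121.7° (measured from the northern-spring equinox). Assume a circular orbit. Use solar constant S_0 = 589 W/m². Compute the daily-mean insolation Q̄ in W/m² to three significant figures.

Solar declination: sin δ = sin ε · sin L_s = sin 25.19° × sin 121.7° = 0.36212, so δ = +21.231°.
cos h₀ = −tan(+61.4°) tan(+21.231°) = -0.7125, h₀ = 2.3639 rad.
Bracket: h₀ sin ϕ sin δ + cos ϕ cos δ sin h₀ = 2.3639×0.87798×0.36212 + 0.47869×0.93213×0.70163 = 0.751564 + 0.313068 = 1.064632.
Q̄ = (S_0/π) × [bracket] = (589/π) × 1.064632 = 199.6 W/m².

Q̄ ≈ 200 W/m²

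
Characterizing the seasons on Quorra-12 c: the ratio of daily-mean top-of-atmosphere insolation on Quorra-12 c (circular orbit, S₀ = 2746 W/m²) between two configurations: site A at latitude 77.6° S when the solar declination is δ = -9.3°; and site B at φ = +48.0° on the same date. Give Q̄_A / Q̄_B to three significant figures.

— Configuration A (φ=-77.6°):
cos H₀ = −tan(-77.6°) tan(-9.300°) = -0.7448, H₀ = 2.4110 rad.
Bracket: H₀ sin φ sin δ + cos φ cos δ sin H₀ = 2.4110×-0.97667×-0.16160 + 0.21474×0.98686×0.66728 = 0.380528 + 0.141409 = 0.521937.
Q̄ = (S₀/π) × [bracket] = (2746/π) × 0.521937 = 456.21 W/m².
— Configuration B (φ=+48.0°):
cos H₀ = −tan(+48.0°) tan(-9.300°) = 0.1819, H₀ = 1.3879 rad.
Bracket: H₀ sin φ sin δ + cos φ cos δ sin H₀ = 1.3879×0.74314×-0.16160 + 0.66913×0.98686×0.98332 = -0.166675 + 0.649323 = 0.482648.
Q̄ = (S₀/π) × [bracket] = (2746/π) × 0.482648 = 421.87 W/m².
Ratio Q̄_A / Q̄_B = 456.21 / 421.87 = 1.081.

Q̄_A / Q̄_B ≈ 1.08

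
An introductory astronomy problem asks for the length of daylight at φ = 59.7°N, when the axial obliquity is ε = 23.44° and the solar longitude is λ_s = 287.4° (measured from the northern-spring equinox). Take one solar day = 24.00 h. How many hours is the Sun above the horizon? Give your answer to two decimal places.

6.05 h

Solar declination: sin δ = sin ε · sin λ_s = sin 23.44° × sin 287.4° = -0.37959, so δ = -22.308°.
cos H₀ = −tan φ · tan δ = −tan(+59.7°) × tan(-22.308°) = 0.7021, so H₀ = 0.7924 rad = 45.40°.
Daylight = 2H₀/(2π) × 24.00 h = (0.7924/π) × 24.00 = 6.05 h.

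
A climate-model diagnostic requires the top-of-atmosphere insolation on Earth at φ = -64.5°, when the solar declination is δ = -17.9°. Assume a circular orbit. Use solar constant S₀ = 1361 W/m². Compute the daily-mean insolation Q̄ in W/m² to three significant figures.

Q̄ ≈ 409 W/m²

cos H₀ = −tan(-64.5°) tan(-17.900°) = -0.6772, H₀ = 2.3147 rad.
Bracket: H₀ sin φ sin δ + cos φ cos δ sin H₀ = 2.3147×-0.90259×-0.30736 + 0.43051×0.95159×0.73583 = 0.642144 + 0.301447 = 0.943591.
Q̄ = (S₀/π) × [bracket] = (1361/π) × 0.943591 = 408.8 W/m².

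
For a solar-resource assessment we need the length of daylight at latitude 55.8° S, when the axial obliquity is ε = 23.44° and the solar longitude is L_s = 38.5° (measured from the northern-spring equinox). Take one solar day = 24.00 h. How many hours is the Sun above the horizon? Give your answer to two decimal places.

9.05 h

Solar declination: sin δ = sin ε · sin L_s = sin 23.44° × sin 38.5° = 0.24763, so δ = +14.337°.
cos h₀ = −tan ϕ · tan δ = −tan(-55.8°) × tan(+14.337°) = 0.3761, so h₀ = 1.1852 rad = 67.91°.
Daylight = 2h₀/(2π) × 24.00 h = (1.1852/π) × 24.00 = 9.05 h.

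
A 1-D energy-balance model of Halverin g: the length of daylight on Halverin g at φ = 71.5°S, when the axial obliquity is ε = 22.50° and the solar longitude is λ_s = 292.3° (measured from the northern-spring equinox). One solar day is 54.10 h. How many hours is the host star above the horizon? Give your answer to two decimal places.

54.10 h

Solar declination: sin δ = sin ε · sin λ_s = sin 22.50° × sin 292.3° = -0.35406, so δ = -20.736°.
Sunrise equation: cos H₀ = −tan φ · tan δ = -1.1315 ≤ −1, so the host star never sets (polar day) and H₀ = π.
Daylight = 2H₀/(2π) × 54.10 h = (3.1416/π) × 54.10 = 54.10 h.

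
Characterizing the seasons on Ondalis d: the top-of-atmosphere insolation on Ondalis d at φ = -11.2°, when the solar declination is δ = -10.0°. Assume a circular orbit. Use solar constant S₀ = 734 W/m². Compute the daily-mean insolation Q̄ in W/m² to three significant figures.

cos H₀ = −tan(-11.2°) tan(-10.000°) = -0.0349, H₀ = 1.6057 rad.
Bracket: H₀ sin φ sin δ + cos φ cos δ sin H₀ = 1.6057×-0.19423×-0.17365 + 0.98096×0.98481×0.99939 = 0.054157 + 0.965470 = 1.019627.
Q̄ = (S₀/π) × [bracket] = (734/π) × 1.019627 = 238.2 W/m².

Q̄ ≈ 238 W/m²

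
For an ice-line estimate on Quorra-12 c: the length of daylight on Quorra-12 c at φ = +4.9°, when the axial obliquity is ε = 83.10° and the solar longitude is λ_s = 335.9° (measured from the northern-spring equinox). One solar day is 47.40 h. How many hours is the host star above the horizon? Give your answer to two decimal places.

23.13 h

Solar declination: sin δ = sin ε · sin λ_s = sin 83.10° × sin 335.9° = -0.40537, so δ = -23.915°.
cos H₀ = −tan φ · tan δ = −tan(+4.9°) × tan(-23.915°) = 0.0380, so H₀ = 1.5328 rad = 87.82°.
Daylight = 2H₀/(2π) × 47.40 h = (1.5328/π) × 47.40 = 23.13 h.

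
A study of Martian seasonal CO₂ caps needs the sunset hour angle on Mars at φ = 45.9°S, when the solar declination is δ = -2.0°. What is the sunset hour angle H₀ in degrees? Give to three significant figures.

H₀ = 92.1°

cos H₀ = −tan φ · tan δ = −tan(-45.9°) × tan(-2.000°) = -0.0360, so H₀ = 1.6068 rad = 92.07°.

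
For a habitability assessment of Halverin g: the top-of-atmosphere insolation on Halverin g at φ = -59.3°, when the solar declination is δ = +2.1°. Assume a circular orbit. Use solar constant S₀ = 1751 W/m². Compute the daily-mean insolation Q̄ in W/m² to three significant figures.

Q̄ ≈ 257 W/m²

cos H₀ = −tan(-59.3°) tan(+2.100°) = 0.0618, H₀ = 1.5090 rad.
Bracket: H₀ sin φ sin δ + cos φ cos δ sin H₀ = 1.5090×-0.85985×0.03664 + 0.51054×0.99933×0.99809 = -0.047541 + 0.509223 = 0.461682.
Q̄ = (S₀/π) × [bracket] = (1751/π) × 0.461682 = 257.3 W/m².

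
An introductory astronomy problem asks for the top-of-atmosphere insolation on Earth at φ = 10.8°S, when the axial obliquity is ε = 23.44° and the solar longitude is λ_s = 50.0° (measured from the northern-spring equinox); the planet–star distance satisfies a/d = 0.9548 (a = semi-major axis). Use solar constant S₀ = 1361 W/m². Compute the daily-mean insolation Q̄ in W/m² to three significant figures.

Q̄ ≈ 335 W/m²

Solar declination: sin δ = sin ε · sin λ_s = sin 23.44° × sin 50.0° = 0.30472, so δ = +17.742°.
cos H₀ = −tan(-10.8°) tan(+17.742°) = 0.0610, H₀ = 1.5097 rad.
Bracket: H₀ sin φ sin δ + cos φ cos δ sin H₀ = 1.5097×-0.18738×0.30472 + 0.98229×0.95244×0.99814 = -0.086202 + 0.933832 = 0.847630.
Inverse-square distance factor (a/d)² = 0.9548² = 0.911643.
Q̄ = (S₀/π) × 0.911643 × [bracket] = (1361/π) × 0.911643 × 0.847630 = 334.8 W/m².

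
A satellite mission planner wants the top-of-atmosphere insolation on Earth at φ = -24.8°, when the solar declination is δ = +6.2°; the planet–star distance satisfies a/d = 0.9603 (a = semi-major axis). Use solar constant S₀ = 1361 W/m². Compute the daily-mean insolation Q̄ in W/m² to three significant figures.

Q̄ ≈ 333 W/m²

cos H₀ = −tan(-24.8°) tan(+6.200°) = 0.0502, H₀ = 1.5206 rad.
Bracket: H₀ sin φ sin δ + cos φ cos δ sin H₀ = 1.5206×-0.41945×0.10800 + 0.90778×0.99415×0.99874 = -0.068884 + 0.901332 = 0.832448.
Inverse-square distance factor (a/d)² = 0.9603² = 0.922176.
Q̄ = (S₀/π) × 0.922176 × [bracket] = (1361/π) × 0.922176 × 0.832448 = 332.6 W/m².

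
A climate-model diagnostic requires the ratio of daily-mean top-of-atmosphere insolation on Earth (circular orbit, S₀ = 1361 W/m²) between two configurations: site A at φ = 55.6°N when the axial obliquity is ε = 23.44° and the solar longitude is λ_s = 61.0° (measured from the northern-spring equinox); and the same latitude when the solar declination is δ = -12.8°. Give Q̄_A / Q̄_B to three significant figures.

Q̄_A / Q̄_B ≈ 3.60

— Configuration A (φ=+55.6°):
Solar declination: sin δ = sin ε · sin λ_s = sin 23.44° × sin 61.0° = 0.34791, so δ = +20.360°.
cos H₀ = −tan(+55.6°) tan(+20.360°) = -0.5420, H₀ = 2.1436 rad.
Bracket: H₀ sin φ sin δ + cos φ cos δ sin H₀ = 2.1436×0.82511×0.34791 + 0.56497×0.93753×0.84040 = 0.615350 + 0.445140 = 1.060490.
Q̄ = (S₀/π) × [bracket] = (1361/π) × 1.060490 = 459.43 W/m².
— Configuration B (φ=+55.6°):
cos H₀ = −tan(+55.6°) tan(-12.800°) = 0.3318, H₀ = 1.2326 rad.
Bracket: H₀ sin φ sin δ + cos φ cos δ sin H₀ = 1.2326×0.82511×-0.22155 + 0.56497×0.97515×0.94335 = -0.225323 + 0.519720 = 0.294397.
Q̄ = (S₀/π) × [bracket] = (1361/π) × 0.294397 = 127.54 W/m².
Ratio Q̄_A / Q̄_B = 459.43 / 127.54 = 3.602.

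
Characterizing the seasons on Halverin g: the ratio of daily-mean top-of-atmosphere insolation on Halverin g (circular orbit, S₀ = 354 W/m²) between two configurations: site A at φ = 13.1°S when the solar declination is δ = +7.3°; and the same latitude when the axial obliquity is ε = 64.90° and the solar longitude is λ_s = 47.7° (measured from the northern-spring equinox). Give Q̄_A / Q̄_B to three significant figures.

— Configuration A (φ=-13.1°):
cos H₀ = −tan(-13.1°) tan(+7.300°) = 0.0298, H₀ = 1.5410 rad.
Bracket: H₀ sin φ sin δ + cos φ cos δ sin H₀ = 1.5410×-0.22665×0.12706 + 0.97398×0.99189×0.99956 = -0.044378 + 0.965656 = 0.921278.
Q̄ = (S₀/π) × [bracket] = (354/π) × 0.921278 = 103.81 W/m².
— Configuration B (φ=-13.1°):
Solar declination: sin δ = sin ε · sin λ_s = sin 64.90° × sin 47.7° = 0.66979, so δ = +42.051°.
cos H₀ = −tan(-13.1°) tan(+42.051°) = 0.2099, H₀ = 1.3593 rad.
Bracket: H₀ sin φ sin δ + cos φ cos δ sin H₀ = 1.3593×-0.22665×0.66979 + 0.97398×0.74255×0.97772 = -0.206352 + 0.707115 = 0.500763.
Q̄ = (S₀/π) × [bracket] = (354/π) × 0.500763 = 56.427 W/m².
Ratio Q̄_A / Q̄_B = 103.81 / 56.427 = 1.840.

Q̄_A / Q̄_B ≈ 1.84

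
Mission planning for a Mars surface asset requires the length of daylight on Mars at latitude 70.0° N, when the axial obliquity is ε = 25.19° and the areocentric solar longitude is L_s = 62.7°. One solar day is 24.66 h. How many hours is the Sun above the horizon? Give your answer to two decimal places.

24.66 h

sin δ = sin 25.19° × sin 62.7° = 0.37821, so δ = +22.223°.
Sunrise equation: cos h₀ = −tan ϕ · tan δ = -1.1225 ≤ −1, so the Sun never sets (polar day) and h₀ = π.
Daylight = 2h₀/(2π) × 24.66 h = (3.1416/π) × 24.66 = 24.66 h.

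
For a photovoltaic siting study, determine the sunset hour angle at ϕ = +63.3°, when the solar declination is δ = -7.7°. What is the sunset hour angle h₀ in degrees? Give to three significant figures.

cos h₀ = −tan ϕ · tan δ = −tan(+63.3°) × tan(-7.700°) = 0.2688, so h₀ = 1.2986 rad = 74.41°.

h₀ = 74.4°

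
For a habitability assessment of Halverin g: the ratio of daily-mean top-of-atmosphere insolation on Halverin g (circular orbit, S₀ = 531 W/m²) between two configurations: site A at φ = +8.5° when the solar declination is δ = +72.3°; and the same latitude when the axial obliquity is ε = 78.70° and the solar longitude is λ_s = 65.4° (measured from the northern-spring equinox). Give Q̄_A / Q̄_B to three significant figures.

— Configuration A (φ=+8.5°):
cos H₀ = −tan(+8.5°) tan(+72.300°) = -0.4683, H₀ = 2.0582 rad.
Bracket: H₀ sin φ sin δ + cos φ cos δ sin H₀ = 2.0582×0.14781×0.95266 + 0.98902×0.30403×0.88357 = 0.289821 + 0.265682 = 0.555503.
Q̄ = (S₀/π) × [bracket] = (531/π) × 0.555503 = 93.893 W/m².
— Configuration B (φ=+8.5°):
Solar declination: sin δ = sin ε · sin λ_s = sin 78.70° × sin 65.4° = 0.89161, so δ = +63.076°.
cos H₀ = −tan(+8.5°) tan(+63.076°) = -0.2943, H₀ = 1.8695 rad.
Bracket: H₀ sin φ sin δ + cos φ cos δ sin H₀ = 1.8695×0.14781×0.89161 + 0.98902×0.45280×0.95572 = 0.246379 + 0.427998 = 0.674377.
Q̄ = (S₀/π) × [bracket] = (531/π) × 0.674377 = 113.98 W/m².
Ratio Q̄_A / Q̄_B = 93.893 / 113.98 = 0.8238.

Q̄_A / Q̄_B ≈ 0.824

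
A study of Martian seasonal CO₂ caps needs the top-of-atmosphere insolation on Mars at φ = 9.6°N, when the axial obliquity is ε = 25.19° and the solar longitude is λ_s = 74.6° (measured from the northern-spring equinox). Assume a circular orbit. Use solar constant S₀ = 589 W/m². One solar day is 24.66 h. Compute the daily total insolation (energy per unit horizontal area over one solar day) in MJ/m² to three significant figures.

16.8 MJ/m²

Solar declination: sin δ = sin ε · sin λ_s = sin 25.19° × sin 74.6° = 0.41034, so δ = +24.226°.
cos H₀ = −tan(+9.6°) tan(+24.226°) = -0.0761, H₀ = 1.6470 rad.
Bracket: H₀ sin φ sin δ + cos φ cos δ sin H₀ = 1.6470×0.16677×0.41034 + 0.98600×0.91193×0.99710 = 0.112708 + 0.896555 = 1.009263.
Q̄ = (S₀/π) × [bracket] = (589/π) × 1.009263 = 189.22 W/m².
Daily total = Q̄ × 24.66 h × 3600 s/h = 189.22 × 24.66 × 3600 / 10⁶ = 16.80 MJ/m².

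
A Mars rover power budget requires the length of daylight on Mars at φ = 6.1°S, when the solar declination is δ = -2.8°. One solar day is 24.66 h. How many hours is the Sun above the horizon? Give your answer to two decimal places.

cos H₀ = −tan φ · tan δ = −tan(-6.1°) × tan(-2.800°) = -0.0052, so H₀ = 1.5760 rad = 90.30°.
Daylight = 2H₀/(2π) × 24.66 h = (1.5760/π) × 24.66 = 12.37 h.

12.37 h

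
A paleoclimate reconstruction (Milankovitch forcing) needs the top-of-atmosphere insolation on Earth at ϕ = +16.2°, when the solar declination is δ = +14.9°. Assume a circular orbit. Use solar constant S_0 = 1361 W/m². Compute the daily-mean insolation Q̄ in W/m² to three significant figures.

cos h₀ = −tan(+16.2°) tan(+14.900°) = -0.0773, h₀ = 1.6482 rad.
Bracket: h₀ sin ϕ sin δ + cos ϕ cos δ sin h₀ = 1.6482×0.27899×0.25713 + 0.96029×0.96638×0.99701 = 0.118236 + 0.925230 = 1.043466.
Q̄ = (S_0/π) × [bracket] = (1361/π) × 1.043466 = 452.1 W/m².

Q̄ ≈ 452 W/m²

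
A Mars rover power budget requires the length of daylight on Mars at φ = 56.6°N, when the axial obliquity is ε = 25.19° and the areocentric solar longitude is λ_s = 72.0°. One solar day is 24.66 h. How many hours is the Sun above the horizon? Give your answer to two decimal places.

sin δ = sin 25.19° × sin 72.0° = 0.40479, so δ = +23.878°.
cos H₀ = −tan φ · tan δ = −tan(+56.6°) × tan(+23.878°) = -0.6714, so H₀ = 2.3068 rad = 132.17°.
Daylight = 2H₀/(2π) × 24.66 h = (2.3068/π) × 24.66 = 18.11 h.

18.11 h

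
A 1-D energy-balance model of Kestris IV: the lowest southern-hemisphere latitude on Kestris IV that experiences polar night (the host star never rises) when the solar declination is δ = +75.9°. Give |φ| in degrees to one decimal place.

|φ| = 14.1°

Polar night requires cos H₀ = −tan φ tan δ ≥ 1, i.e. tan φ tan δ ≤ −1.
The boundary is |tan φ| · |tan δ| = 1, so |φ| = 90° − |δ| = 90° − 75.9° = 14.1° in the southern hemisphere.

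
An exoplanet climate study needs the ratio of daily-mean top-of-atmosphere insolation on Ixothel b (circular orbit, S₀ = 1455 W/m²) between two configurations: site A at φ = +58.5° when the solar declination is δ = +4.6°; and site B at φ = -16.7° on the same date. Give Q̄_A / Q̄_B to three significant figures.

— Configuration A (φ=+58.5°):
cos H₀ = −tan(+58.5°) tan(+4.600°) = -0.1313, H₀ = 1.7025 rad.
Bracket: H₀ sin φ sin δ + cos φ cos δ sin H₀ = 1.7025×0.85264×0.08020 + 0.52250×0.99678×0.99134 = 0.116420 + 0.516307 = 0.632727.
Q̄ = (S₀/π) × [bracket] = (1455/π) × 0.632727 = 293.04 W/m².
— Configuration B (φ=-16.7°):
cos H₀ = −tan(-16.7°) tan(+4.600°) = 0.0241, H₀ = 1.5467 rad.
Bracket: H₀ sin φ sin δ + cos φ cos δ sin H₀ = 1.5467×-0.28736×0.08020 + 0.95782×0.99678×0.99971 = -0.035646 + 0.954459 = 0.918813.
Q̄ = (S₀/π) × [bracket] = (1455/π) × 0.918813 = 425.54 W/m².
Ratio Q̄_A / Q̄_B = 293.04 / 425.54 = 0.6886.

Q̄_A / Q̄_B ≈ 0.689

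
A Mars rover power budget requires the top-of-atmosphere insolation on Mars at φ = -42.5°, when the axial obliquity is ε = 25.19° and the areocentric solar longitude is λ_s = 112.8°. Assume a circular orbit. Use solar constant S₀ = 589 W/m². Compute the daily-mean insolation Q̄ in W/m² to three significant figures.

sin δ = sin 25.19° × sin 112.8° = 0.39236, so δ = +23.102°.
cos H₀ = −tan(-42.5°) tan(+23.102°) = 0.3909, H₀ = 1.1692 rad.
Bracket: H₀ sin φ sin δ + cos φ cos δ sin H₀ = 1.1692×-0.67559×0.39236 + 0.73728×0.91981×0.92044 = -0.309925 + 0.624203 = 0.314278.
Q̄ = (S₀/π) × [bracket] = (589/π) × 0.314278 = 58.92 W/m².

Q̄ ≈ 58.9 W/m²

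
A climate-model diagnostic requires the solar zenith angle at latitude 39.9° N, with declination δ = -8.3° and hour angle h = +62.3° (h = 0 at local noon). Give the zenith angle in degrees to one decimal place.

cos θ_z = sin ϕ sin δ + cos ϕ cos δ cos h = -0.092597 + 0.352875 = 0.260278.
θ_z = arccos(0.260278) = 74.9°.

θ_z = 74.9°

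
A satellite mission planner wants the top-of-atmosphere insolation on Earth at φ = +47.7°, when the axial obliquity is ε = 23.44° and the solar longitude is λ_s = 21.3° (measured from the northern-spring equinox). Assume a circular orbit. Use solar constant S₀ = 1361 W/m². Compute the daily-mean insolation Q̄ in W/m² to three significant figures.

Q̄ ≈ 365 W/m²

Solar declination: sin δ = sin ε · sin λ_s = sin 23.44° × sin 21.3° = 0.14450, so δ = +8.308°.
cos H₀ = −tan(+47.7°) tan(+8.308°) = -0.1605, H₀ = 1.7320 rad.
Bracket: H₀ sin φ sin δ + cos φ cos δ sin H₀ = 1.7320×0.73963×0.14450 + 0.67301×0.98951×0.98704 = 0.185110 + 0.657319 = 0.842429.
Q̄ = (S₀/π) × [bracket] = (1361/π) × 0.842429 = 365.0 W/m².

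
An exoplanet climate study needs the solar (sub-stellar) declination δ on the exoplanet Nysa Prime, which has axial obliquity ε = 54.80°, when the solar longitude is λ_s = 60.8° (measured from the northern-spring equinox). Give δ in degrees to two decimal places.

δ = +45.50°

sin δ = sin ε · sin λ_s = sin 54.80° × sin 60.8° = 0.713304.
δ = arcsin(0.713304) = +45.50°.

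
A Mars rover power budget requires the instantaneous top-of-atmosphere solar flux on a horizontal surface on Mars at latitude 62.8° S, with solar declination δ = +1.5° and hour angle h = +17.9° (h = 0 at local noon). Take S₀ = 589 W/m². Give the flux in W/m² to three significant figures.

242 W/m²

cos θ_z = sin φ sin δ + cos φ cos δ cos h = -0.023282 + 0.434823 = 0.411541.
Flux = S₀ · cos θ_z = 589 × 0.411541 = 242.4 W/m².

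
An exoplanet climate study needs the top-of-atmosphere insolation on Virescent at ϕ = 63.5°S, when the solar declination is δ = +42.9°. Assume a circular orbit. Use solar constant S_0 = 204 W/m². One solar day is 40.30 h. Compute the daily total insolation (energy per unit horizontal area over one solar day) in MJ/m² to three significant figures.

cos h₀ = −tan(-63.5°) tan(+42.900°) = 1.8638 ≥ 1 ⇒ polar night, h₀ = 0 and Q̄ = 0.
Daily total = Q̄ × 40.30 h × 3600 s/h = 0.00 MJ/m².

0.00 MJ/m²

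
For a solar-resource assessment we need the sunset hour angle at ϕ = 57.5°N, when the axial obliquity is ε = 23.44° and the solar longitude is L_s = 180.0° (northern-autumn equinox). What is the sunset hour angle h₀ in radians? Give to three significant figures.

h₀ = 1.57 rad

Solar declination: sin δ = sin ε · sin L_s = sin 23.44° × sin 180.0° = 0.00000, so δ = +0.000°.
cos h₀ = −tan ϕ · tan δ = −tan(+57.5°) × tan(+0.000°) = -0.0000, so h₀ = 1.5708 rad = 90.00°.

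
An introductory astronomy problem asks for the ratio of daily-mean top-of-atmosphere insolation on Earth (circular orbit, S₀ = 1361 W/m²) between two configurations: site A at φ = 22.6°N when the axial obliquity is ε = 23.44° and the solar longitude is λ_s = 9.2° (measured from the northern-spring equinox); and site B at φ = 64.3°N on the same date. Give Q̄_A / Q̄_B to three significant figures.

Q̄_A / Q̄_B ≈ 1.82

— Configuration A (φ=+22.6°):
Solar declination: sin δ = sin ε · sin λ_s = sin 23.44° × sin 9.2° = 0.06360, so δ = +3.646°.
cos H₀ = −tan(+22.6°) tan(+3.646°) = -0.0265, H₀ = 1.5973 rad.
Bracket: H₀ sin φ sin δ + cos φ cos δ sin H₀ = 1.5973×0.38430×0.06360 + 0.92321×0.99798×0.99965 = 0.039040 + 0.921023 = 0.960063.
Q̄ = (S₀/π) × [bracket] = (1361/π) × 0.960063 = 415.92 W/m².
— Configuration B (φ=+64.3°):
cos H₀ = −tan(+64.3°) tan(+3.646°) = -0.1324, H₀ = 1.7036 rad.
Bracket: H₀ sin φ sin δ + cos φ cos δ sin H₀ = 1.7036×0.90108×0.06360 + 0.43366×0.99798×0.99119 = 0.097631 + 0.428971 = 0.526602.
Q̄ = (S₀/π) × [bracket] = (1361/π) × 0.526602 = 228.13 W/m².
Ratio Q̄_A / Q̄_B = 415.92 / 228.13 = 1.823.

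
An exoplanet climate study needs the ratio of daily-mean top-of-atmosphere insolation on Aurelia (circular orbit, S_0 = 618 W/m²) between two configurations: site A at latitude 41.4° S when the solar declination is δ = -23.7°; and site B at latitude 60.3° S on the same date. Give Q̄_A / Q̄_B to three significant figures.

— Configuration A (ϕ=-41.4°):
cos h₀ = −tan(-41.4°) tan(-23.700°) = -0.3870, h₀ = 1.9682 rad.
Bracket: h₀ sin ϕ sin δ + cos ϕ cos δ sin h₀ = 1.9682×-0.66131×-0.40195 + 0.75011×0.91566×0.92208 = 0.523174 + 0.633327 = 1.156501.
Q̄ = (S_0/π) × [bracket] = (618/π) × 1.156501 = 227.50 W/m².
— Configuration B (ϕ=-60.3°):
cos h₀ = −tan(-60.3°) tan(-23.700°) = -0.7696, h₀ = 2.4490 rad.
Bracket: h₀ sin ϕ sin δ + cos ϕ cos δ sin h₀ = 2.4490×-0.86863×-0.40195 + 0.49546×0.91566×0.63853 = 0.855058 + 0.289684 = 1.144742.
Q̄ = (S_0/π) × [bracket] = (618/π) × 1.144742 = 225.19 W/m².
Ratio Q̄_A / Q̄_B = 227.50 / 225.19 = 1.010.

Q̄_A / Q̄_B ≈ 1.01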